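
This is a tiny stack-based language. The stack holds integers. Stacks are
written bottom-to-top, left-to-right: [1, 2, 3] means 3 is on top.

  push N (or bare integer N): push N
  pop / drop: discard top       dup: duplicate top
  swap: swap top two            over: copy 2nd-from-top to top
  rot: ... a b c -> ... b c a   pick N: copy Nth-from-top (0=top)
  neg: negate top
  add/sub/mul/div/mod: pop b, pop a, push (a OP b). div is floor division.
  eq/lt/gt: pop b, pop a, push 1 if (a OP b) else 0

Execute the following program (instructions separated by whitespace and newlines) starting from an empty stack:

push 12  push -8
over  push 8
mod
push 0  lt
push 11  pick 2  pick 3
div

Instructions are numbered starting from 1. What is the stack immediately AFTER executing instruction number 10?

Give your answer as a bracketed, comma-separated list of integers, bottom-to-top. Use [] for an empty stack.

Step 1 ('push 12'): [12]
Step 2 ('push -8'): [12, -8]
Step 3 ('over'): [12, -8, 12]
Step 4 ('push 8'): [12, -8, 12, 8]
Step 5 ('mod'): [12, -8, 4]
Step 6 ('push 0'): [12, -8, 4, 0]
Step 7 ('lt'): [12, -8, 0]
Step 8 ('push 11'): [12, -8, 0, 11]
Step 9 ('pick 2'): [12, -8, 0, 11, -8]
Step 10 ('pick 3'): [12, -8, 0, 11, -8, -8]

Answer: [12, -8, 0, 11, -8, -8]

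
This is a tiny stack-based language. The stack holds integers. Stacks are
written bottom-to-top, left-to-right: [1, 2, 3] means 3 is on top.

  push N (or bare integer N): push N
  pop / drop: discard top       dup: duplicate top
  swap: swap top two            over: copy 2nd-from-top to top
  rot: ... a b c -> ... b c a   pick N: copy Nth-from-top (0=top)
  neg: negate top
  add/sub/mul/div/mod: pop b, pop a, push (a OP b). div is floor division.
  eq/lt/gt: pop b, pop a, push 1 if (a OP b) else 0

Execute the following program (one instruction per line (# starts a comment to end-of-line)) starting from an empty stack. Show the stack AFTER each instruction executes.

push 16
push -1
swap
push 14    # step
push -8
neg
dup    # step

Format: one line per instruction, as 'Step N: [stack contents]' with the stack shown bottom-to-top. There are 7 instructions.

Step 1: [16]
Step 2: [16, -1]
Step 3: [-1, 16]
Step 4: [-1, 16, 14]
Step 5: [-1, 16, 14, -8]
Step 6: [-1, 16, 14, 8]
Step 7: [-1, 16, 14, 8, 8]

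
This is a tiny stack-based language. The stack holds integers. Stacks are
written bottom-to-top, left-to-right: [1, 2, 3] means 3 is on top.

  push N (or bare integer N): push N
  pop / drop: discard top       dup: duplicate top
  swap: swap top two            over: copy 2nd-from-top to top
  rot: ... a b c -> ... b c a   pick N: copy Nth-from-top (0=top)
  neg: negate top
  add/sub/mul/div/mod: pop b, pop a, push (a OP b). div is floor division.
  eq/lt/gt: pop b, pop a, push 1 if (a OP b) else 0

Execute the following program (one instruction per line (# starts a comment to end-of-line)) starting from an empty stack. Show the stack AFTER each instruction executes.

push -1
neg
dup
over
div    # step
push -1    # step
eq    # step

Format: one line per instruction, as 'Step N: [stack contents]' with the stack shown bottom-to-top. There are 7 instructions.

Step 1: [-1]
Step 2: [1]
Step 3: [1, 1]
Step 4: [1, 1, 1]
Step 5: [1, 1]
Step 6: [1, 1, -1]
Step 7: [1, 0]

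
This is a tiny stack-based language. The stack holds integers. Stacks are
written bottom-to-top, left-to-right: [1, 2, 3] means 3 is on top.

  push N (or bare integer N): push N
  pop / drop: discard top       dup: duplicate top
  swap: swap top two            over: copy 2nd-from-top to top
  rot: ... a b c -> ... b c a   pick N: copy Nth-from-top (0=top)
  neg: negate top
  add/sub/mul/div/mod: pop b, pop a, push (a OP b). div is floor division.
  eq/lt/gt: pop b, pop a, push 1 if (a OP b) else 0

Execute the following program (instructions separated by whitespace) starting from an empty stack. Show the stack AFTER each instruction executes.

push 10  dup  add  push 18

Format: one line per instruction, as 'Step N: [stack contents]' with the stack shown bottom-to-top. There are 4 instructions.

Step 1: [10]
Step 2: [10, 10]
Step 3: [20]
Step 4: [20, 18]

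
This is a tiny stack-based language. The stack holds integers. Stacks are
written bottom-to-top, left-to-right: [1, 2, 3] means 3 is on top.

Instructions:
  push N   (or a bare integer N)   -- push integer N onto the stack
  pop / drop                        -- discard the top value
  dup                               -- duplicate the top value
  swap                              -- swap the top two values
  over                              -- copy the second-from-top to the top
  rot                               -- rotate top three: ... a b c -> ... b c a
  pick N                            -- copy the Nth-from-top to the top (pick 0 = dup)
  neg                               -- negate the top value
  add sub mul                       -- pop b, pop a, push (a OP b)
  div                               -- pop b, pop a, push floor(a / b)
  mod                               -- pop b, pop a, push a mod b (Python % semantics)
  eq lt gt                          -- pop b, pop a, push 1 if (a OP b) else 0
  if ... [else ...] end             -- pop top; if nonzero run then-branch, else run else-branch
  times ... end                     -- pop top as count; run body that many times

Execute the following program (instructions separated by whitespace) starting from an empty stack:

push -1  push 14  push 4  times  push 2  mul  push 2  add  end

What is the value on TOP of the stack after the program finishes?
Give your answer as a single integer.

After 'push -1': [-1]
After 'push 14': [-1, 14]
After 'push 4': [-1, 14, 4]
After 'times': [-1, 14]
After 'push 2': [-1, 14, 2]
After 'mul': [-1, 28]
After 'push 2': [-1, 28, 2]
After 'add': [-1, 30]
After 'push 2': [-1, 30, 2]
After 'mul': [-1, 60]
After 'push 2': [-1, 60, 2]
After 'add': [-1, 62]
After 'push 2': [-1, 62, 2]
After 'mul': [-1, 124]
After 'push 2': [-1, 124, 2]
After 'add': [-1, 126]
After 'push 2': [-1, 126, 2]
After 'mul': [-1, 252]
After 'push 2': [-1, 252, 2]
After 'add': [-1, 254]

Answer: 254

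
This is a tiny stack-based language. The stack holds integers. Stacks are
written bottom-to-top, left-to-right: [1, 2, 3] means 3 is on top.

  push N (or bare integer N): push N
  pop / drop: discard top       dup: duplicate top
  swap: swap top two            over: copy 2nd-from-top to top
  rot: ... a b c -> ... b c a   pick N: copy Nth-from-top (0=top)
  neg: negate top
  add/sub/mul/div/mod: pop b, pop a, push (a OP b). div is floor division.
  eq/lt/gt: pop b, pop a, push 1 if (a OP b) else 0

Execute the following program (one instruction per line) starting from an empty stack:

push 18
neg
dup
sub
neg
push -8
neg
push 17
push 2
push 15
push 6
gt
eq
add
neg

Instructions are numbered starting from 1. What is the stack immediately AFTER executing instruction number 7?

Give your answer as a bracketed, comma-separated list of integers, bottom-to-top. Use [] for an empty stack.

Step 1 ('push 18'): [18]
Step 2 ('neg'): [-18]
Step 3 ('dup'): [-18, -18]
Step 4 ('sub'): [0]
Step 5 ('neg'): [0]
Step 6 ('push -8'): [0, -8]
Step 7 ('neg'): [0, 8]

Answer: [0, 8]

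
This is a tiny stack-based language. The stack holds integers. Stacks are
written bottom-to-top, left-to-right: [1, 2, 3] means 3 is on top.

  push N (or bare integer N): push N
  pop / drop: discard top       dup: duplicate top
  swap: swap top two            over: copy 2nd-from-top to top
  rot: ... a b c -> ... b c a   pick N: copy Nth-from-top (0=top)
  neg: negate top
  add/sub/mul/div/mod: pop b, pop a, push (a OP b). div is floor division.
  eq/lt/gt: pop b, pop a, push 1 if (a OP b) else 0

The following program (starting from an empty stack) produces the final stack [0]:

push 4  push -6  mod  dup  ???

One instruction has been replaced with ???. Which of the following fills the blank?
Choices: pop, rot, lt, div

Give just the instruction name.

Answer: lt

Derivation:
Stack before ???: [-2, -2]
Stack after ???:  [0]
Checking each choice:
  pop: produces [-2]
  rot: stack underflow (need 3, have 2)
  lt: MATCH
  div: produces [1]


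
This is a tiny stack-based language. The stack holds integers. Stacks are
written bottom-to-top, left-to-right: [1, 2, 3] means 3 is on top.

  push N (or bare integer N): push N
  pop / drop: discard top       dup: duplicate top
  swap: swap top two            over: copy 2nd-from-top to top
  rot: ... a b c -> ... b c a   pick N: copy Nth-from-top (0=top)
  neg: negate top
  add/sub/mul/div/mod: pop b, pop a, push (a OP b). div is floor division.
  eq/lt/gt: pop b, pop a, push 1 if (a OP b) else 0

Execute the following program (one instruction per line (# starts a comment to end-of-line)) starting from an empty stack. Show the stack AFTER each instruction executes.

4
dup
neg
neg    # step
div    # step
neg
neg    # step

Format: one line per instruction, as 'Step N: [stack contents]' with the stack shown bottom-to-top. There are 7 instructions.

Step 1: [4]
Step 2: [4, 4]
Step 3: [4, -4]
Step 4: [4, 4]
Step 5: [1]
Step 6: [-1]
Step 7: [1]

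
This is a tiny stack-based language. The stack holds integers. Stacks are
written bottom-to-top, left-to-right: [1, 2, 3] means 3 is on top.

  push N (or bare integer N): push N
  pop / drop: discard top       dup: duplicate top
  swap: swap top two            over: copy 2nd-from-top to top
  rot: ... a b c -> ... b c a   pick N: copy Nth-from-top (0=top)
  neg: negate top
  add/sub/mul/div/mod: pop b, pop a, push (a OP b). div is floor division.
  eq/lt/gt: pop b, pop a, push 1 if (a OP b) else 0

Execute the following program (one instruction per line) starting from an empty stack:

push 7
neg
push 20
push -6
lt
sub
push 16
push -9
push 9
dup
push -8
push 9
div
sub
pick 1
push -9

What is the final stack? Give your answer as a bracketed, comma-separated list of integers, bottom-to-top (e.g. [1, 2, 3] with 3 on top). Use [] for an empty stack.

Answer: [-7, 16, -9, 9, 10, 9, -9]

Derivation:
After 'push 7': [7]
After 'neg': [-7]
After 'push 20': [-7, 20]
After 'push -6': [-7, 20, -6]
After 'lt': [-7, 0]
After 'sub': [-7]
After 'push 16': [-7, 16]
After 'push -9': [-7, 16, -9]
After 'push 9': [-7, 16, -9, 9]
After 'dup': [-7, 16, -9, 9, 9]
After 'push -8': [-7, 16, -9, 9, 9, -8]
After 'push 9': [-7, 16, -9, 9, 9, -8, 9]
After 'div': [-7, 16, -9, 9, 9, -1]
After 'sub': [-7, 16, -9, 9, 10]
After 'pick 1': [-7, 16, -9, 9, 10, 9]
After 'push -9': [-7, 16, -9, 9, 10, 9, -9]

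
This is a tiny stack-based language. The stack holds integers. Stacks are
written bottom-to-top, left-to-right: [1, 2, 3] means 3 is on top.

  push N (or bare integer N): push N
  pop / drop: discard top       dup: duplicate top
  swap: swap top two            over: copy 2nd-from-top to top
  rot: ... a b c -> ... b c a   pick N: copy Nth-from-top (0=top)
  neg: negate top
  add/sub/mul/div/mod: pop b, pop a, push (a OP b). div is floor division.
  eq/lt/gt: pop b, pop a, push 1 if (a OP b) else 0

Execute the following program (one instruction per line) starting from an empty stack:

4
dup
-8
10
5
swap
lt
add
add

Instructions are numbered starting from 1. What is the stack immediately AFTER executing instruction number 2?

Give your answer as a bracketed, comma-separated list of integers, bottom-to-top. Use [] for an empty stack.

Answer: [4, 4]

Derivation:
Step 1 ('4'): [4]
Step 2 ('dup'): [4, 4]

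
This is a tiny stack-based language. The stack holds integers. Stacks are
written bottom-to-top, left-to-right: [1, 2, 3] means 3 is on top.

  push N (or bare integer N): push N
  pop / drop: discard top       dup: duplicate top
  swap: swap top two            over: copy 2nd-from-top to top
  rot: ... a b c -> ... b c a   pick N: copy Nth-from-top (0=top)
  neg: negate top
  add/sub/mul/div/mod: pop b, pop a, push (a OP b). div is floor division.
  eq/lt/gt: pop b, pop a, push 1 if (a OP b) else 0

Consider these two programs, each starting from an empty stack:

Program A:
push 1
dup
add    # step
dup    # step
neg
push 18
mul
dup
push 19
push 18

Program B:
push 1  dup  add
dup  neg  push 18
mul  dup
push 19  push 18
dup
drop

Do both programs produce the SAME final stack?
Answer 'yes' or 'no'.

Answer: yes

Derivation:
Program A trace:
  After 'push 1': [1]
  After 'dup': [1, 1]
  After 'add': [2]
  After 'dup': [2, 2]
  After 'neg': [2, -2]
  After 'push 18': [2, -2, 18]
  After 'mul': [2, -36]
  After 'dup': [2, -36, -36]
  After 'push 19': [2, -36, -36, 19]
  After 'push 18': [2, -36, -36, 19, 18]
Program A final stack: [2, -36, -36, 19, 18]

Program B trace:
  After 'push 1': [1]
  After 'dup': [1, 1]
  After 'add': [2]
  After 'dup': [2, 2]
  After 'neg': [2, -2]
  After 'push 18': [2, -2, 18]
  After 'mul': [2, -36]
  After 'dup': [2, -36, -36]
  After 'push 19': [2, -36, -36, 19]
  After 'push 18': [2, -36, -36, 19, 18]
  After 'dup': [2, -36, -36, 19, 18, 18]
  After 'drop': [2, -36, -36, 19, 18]
Program B final stack: [2, -36, -36, 19, 18]
Same: yes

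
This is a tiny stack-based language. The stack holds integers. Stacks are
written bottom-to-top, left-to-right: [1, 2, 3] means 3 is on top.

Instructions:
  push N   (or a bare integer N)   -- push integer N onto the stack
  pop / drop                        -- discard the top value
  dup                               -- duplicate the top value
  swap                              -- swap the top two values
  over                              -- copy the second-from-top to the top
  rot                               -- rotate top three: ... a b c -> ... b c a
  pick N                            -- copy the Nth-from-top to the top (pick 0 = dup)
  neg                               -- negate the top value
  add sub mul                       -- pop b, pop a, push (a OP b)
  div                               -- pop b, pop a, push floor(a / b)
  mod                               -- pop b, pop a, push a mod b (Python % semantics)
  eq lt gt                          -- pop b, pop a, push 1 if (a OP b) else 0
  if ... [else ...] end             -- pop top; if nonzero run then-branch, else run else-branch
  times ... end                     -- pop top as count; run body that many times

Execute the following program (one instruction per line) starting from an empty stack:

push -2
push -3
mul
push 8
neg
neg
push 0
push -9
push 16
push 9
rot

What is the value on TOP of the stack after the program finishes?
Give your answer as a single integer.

Answer: -9

Derivation:
After 'push -2': [-2]
After 'push -3': [-2, -3]
After 'mul': [6]
After 'push 8': [6, 8]
After 'neg': [6, -8]
After 'neg': [6, 8]
After 'push 0': [6, 8, 0]
After 'push -9': [6, 8, 0, -9]
After 'push 16': [6, 8, 0, -9, 16]
After 'push 9': [6, 8, 0, -9, 16, 9]
After 'rot': [6, 8, 0, 16, 9, -9]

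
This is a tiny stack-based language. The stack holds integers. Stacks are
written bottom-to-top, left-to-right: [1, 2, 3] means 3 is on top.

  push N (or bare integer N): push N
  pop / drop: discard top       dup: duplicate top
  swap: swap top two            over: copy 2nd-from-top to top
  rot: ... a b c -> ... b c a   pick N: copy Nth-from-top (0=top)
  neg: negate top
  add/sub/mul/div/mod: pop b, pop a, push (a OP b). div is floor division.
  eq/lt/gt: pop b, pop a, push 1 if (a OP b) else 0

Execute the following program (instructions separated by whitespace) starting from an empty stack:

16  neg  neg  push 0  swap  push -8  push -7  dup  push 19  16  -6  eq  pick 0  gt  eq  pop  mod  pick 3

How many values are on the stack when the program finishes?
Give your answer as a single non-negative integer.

Answer: 5

Derivation:
After 'push 16': stack = [16] (depth 1)
After 'neg': stack = [-16] (depth 1)
After 'neg': stack = [16] (depth 1)
After 'push 0': stack = [16, 0] (depth 2)
After 'swap': stack = [0, 16] (depth 2)
After 'push -8': stack = [0, 16, -8] (depth 3)
After 'push -7': stack = [0, 16, -8, -7] (depth 4)
After 'dup': stack = [0, 16, -8, -7, -7] (depth 5)
After 'push 19': stack = [0, 16, -8, -7, -7, 19] (depth 6)
After 'push 16': stack = [0, 16, -8, -7, -7, 19, 16] (depth 7)
After 'push -6': stack = [0, 16, -8, -7, -7, 19, 16, -6] (depth 8)
After 'eq': stack = [0, 16, -8, -7, -7, 19, 0] (depth 7)
After 'pick 0': stack = [0, 16, -8, -7, -7, 19, 0, 0] (depth 8)
After 'gt': stack = [0, 16, -8, -7, -7, 19, 0] (depth 7)
After 'eq': stack = [0, 16, -8, -7, -7, 0] (depth 6)
After 'pop': stack = [0, 16, -8, -7, -7] (depth 5)
After 'mod': stack = [0, 16, -8, 0] (depth 4)
After 'pick 3': stack = [0, 16, -8, 0, 0] (depth 5)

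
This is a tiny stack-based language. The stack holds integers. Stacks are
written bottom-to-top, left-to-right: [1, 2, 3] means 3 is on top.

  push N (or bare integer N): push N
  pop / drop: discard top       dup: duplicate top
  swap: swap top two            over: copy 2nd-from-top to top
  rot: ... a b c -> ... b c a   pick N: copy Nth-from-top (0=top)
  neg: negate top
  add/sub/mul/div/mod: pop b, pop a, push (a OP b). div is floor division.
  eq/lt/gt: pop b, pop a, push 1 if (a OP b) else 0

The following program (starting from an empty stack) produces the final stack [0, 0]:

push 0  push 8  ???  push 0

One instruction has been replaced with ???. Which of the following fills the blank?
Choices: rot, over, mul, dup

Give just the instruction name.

Stack before ???: [0, 8]
Stack after ???:  [0]
Checking each choice:
  rot: stack underflow (need 3, have 2)
  over: produces [0, 8, 0, 0]
  mul: MATCH
  dup: produces [0, 8, 8, 0]


Answer: mul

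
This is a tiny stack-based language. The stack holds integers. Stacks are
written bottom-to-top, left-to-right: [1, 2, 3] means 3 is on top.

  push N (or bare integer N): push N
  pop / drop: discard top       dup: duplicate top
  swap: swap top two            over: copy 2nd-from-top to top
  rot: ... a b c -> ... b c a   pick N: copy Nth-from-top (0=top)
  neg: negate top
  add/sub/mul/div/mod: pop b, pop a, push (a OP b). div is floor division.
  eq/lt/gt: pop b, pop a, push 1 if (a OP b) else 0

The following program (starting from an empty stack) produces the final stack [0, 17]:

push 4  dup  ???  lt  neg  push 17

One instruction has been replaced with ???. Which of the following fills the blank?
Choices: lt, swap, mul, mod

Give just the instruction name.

Stack before ???: [4, 4]
Stack after ???:  [4, 4]
Checking each choice:
  lt: stack underflow (need 2, have 1)
  swap: MATCH
  mul: stack underflow (need 2, have 1)
  mod: stack underflow (need 2, have 1)


Answer: swap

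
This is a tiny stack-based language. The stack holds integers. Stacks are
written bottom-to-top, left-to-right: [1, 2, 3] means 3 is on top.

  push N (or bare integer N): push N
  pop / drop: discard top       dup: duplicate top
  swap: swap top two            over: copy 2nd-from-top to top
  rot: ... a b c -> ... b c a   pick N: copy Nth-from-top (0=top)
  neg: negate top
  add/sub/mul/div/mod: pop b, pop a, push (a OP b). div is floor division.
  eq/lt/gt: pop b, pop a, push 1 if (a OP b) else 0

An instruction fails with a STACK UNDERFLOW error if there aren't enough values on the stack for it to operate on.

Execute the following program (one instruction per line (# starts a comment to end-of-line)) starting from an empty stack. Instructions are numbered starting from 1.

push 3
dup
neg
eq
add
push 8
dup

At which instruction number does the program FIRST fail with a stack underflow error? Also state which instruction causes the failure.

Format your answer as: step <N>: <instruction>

Answer: step 5: add

Derivation:
Step 1 ('push 3'): stack = [3], depth = 1
Step 2 ('dup'): stack = [3, 3], depth = 2
Step 3 ('neg'): stack = [3, -3], depth = 2
Step 4 ('eq'): stack = [0], depth = 1
Step 5 ('add'): needs 2 value(s) but depth is 1 — STACK UNDERFLOW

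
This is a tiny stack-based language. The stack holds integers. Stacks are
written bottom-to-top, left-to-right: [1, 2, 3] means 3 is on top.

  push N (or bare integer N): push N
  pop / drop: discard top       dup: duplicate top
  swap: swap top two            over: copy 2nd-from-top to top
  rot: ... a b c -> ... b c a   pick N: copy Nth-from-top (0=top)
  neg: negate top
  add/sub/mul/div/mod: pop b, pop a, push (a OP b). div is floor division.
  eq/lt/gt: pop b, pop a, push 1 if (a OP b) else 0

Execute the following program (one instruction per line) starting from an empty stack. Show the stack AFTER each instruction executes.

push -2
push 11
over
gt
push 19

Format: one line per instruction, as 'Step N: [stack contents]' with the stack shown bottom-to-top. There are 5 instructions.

Step 1: [-2]
Step 2: [-2, 11]
Step 3: [-2, 11, -2]
Step 4: [-2, 1]
Step 5: [-2, 1, 19]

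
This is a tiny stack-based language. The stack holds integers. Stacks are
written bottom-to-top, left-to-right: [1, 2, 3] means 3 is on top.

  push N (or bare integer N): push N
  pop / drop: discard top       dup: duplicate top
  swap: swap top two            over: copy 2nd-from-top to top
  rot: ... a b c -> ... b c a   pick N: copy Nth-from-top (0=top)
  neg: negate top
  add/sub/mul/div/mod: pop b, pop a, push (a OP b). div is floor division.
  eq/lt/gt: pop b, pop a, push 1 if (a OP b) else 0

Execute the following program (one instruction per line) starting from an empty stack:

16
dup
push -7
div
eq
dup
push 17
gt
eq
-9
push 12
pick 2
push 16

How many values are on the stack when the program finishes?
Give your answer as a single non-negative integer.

After 'push 16': stack = [16] (depth 1)
After 'dup': stack = [16, 16] (depth 2)
After 'push -7': stack = [16, 16, -7] (depth 3)
After 'div': stack = [16, -3] (depth 2)
After 'eq': stack = [0] (depth 1)
After 'dup': stack = [0, 0] (depth 2)
After 'push 17': stack = [0, 0, 17] (depth 3)
After 'gt': stack = [0, 0] (depth 2)
After 'eq': stack = [1] (depth 1)
After 'push -9': stack = [1, -9] (depth 2)
After 'push 12': stack = [1, -9, 12] (depth 3)
After 'pick 2': stack = [1, -9, 12, 1] (depth 4)
After 'push 16': stack = [1, -9, 12, 1, 16] (depth 5)

Answer: 5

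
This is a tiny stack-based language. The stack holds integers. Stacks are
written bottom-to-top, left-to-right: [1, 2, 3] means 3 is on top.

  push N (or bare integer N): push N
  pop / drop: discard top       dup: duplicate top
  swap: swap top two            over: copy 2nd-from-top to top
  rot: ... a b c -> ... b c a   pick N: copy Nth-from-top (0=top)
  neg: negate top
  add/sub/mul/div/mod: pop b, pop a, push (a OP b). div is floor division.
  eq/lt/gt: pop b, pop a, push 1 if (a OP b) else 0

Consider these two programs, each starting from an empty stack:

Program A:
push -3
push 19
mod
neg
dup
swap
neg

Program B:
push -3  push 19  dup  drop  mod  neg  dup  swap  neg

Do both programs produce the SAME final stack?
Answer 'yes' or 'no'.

Answer: yes

Derivation:
Program A trace:
  After 'push -3': [-3]
  After 'push 19': [-3, 19]
  After 'mod': [16]
  After 'neg': [-16]
  After 'dup': [-16, -16]
  After 'swap': [-16, -16]
  After 'neg': [-16, 16]
Program A final stack: [-16, 16]

Program B trace:
  After 'push -3': [-3]
  After 'push 19': [-3, 19]
  After 'dup': [-3, 19, 19]
  After 'drop': [-3, 19]
  After 'mod': [16]
  After 'neg': [-16]
  After 'dup': [-16, -16]
  After 'swap': [-16, -16]
  After 'neg': [-16, 16]
Program B final stack: [-16, 16]
Same: yes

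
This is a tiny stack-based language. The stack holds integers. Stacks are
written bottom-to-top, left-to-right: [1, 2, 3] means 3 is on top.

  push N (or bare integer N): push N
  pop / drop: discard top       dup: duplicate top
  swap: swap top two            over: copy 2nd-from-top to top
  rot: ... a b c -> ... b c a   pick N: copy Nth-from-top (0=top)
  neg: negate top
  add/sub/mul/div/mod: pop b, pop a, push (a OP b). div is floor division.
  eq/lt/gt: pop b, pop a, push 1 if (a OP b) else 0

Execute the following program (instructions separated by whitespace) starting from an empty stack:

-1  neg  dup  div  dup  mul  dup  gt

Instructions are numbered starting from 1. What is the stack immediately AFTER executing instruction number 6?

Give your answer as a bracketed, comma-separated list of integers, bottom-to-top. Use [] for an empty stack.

Step 1 ('-1'): [-1]
Step 2 ('neg'): [1]
Step 3 ('dup'): [1, 1]
Step 4 ('div'): [1]
Step 5 ('dup'): [1, 1]
Step 6 ('mul'): [1]

Answer: [1]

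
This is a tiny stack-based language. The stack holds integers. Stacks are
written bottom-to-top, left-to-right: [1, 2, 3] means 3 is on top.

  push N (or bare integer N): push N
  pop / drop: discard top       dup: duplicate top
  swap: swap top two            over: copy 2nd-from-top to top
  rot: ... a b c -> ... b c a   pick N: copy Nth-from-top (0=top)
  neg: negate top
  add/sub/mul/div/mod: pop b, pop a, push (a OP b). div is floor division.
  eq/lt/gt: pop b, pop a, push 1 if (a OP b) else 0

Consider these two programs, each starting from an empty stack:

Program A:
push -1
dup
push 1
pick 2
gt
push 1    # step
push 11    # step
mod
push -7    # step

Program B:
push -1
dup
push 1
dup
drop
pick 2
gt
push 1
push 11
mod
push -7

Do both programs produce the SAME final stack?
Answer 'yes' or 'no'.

Answer: yes

Derivation:
Program A trace:
  After 'push -1': [-1]
  After 'dup': [-1, -1]
  After 'push 1': [-1, -1, 1]
  After 'pick 2': [-1, -1, 1, -1]
  After 'gt': [-1, -1, 1]
  After 'push 1': [-1, -1, 1, 1]
  After 'push 11': [-1, -1, 1, 1, 11]
  After 'mod': [-1, -1, 1, 1]
  After 'push -7': [-1, -1, 1, 1, -7]
Program A final stack: [-1, -1, 1, 1, -7]

Program B trace:
  After 'push -1': [-1]
  After 'dup': [-1, -1]
  After 'push 1': [-1, -1, 1]
  After 'dup': [-1, -1, 1, 1]
  After 'drop': [-1, -1, 1]
  After 'pick 2': [-1, -1, 1, -1]
  After 'gt': [-1, -1, 1]
  After 'push 1': [-1, -1, 1, 1]
  After 'push 11': [-1, -1, 1, 1, 11]
  After 'mod': [-1, -1, 1, 1]
  After 'push -7': [-1, -1, 1, 1, -7]
Program B final stack: [-1, -1, 1, 1, -7]
Same: yes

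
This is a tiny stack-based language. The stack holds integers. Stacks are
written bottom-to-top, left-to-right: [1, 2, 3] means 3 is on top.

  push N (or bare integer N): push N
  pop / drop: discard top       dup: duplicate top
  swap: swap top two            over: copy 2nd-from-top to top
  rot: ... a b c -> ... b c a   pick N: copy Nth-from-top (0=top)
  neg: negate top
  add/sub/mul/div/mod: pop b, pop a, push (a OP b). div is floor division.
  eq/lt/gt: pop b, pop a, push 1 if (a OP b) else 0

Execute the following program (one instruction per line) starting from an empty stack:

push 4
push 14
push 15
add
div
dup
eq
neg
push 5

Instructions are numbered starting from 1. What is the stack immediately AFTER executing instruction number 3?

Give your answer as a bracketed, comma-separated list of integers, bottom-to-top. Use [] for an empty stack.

Answer: [4, 14, 15]

Derivation:
Step 1 ('push 4'): [4]
Step 2 ('push 14'): [4, 14]
Step 3 ('push 15'): [4, 14, 15]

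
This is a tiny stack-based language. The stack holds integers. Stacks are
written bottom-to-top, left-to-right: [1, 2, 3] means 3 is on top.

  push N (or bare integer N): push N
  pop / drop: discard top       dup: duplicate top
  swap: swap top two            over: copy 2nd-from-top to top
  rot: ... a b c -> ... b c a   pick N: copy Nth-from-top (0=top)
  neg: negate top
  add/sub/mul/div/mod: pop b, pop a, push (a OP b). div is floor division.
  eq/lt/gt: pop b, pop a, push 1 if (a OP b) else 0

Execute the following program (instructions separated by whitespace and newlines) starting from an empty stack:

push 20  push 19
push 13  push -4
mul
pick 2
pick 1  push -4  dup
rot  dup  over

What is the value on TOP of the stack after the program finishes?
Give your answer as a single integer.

Answer: -52

Derivation:
After 'push 20': [20]
After 'push 19': [20, 19]
After 'push 13': [20, 19, 13]
After 'push -4': [20, 19, 13, -4]
After 'mul': [20, 19, -52]
After 'pick 2': [20, 19, -52, 20]
After 'pick 1': [20, 19, -52, 20, -52]
After 'push -4': [20, 19, -52, 20, -52, -4]
After 'dup': [20, 19, -52, 20, -52, -4, -4]
After 'rot': [20, 19, -52, 20, -4, -4, -52]
After 'dup': [20, 19, -52, 20, -4, -4, -52, -52]
After 'over': [20, 19, -52, 20, -4, -4, -52, -52, -52]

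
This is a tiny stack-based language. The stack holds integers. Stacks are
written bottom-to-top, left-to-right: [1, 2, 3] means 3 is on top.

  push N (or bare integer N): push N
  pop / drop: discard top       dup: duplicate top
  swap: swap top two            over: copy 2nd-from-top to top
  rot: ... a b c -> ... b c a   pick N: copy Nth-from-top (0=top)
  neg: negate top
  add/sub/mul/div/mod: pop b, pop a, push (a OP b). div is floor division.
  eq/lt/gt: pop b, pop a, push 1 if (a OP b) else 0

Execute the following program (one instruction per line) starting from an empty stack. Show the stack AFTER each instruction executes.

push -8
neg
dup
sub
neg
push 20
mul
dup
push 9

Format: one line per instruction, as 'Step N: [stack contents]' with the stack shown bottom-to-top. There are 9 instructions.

Step 1: [-8]
Step 2: [8]
Step 3: [8, 8]
Step 4: [0]
Step 5: [0]
Step 6: [0, 20]
Step 7: [0]
Step 8: [0, 0]
Step 9: [0, 0, 9]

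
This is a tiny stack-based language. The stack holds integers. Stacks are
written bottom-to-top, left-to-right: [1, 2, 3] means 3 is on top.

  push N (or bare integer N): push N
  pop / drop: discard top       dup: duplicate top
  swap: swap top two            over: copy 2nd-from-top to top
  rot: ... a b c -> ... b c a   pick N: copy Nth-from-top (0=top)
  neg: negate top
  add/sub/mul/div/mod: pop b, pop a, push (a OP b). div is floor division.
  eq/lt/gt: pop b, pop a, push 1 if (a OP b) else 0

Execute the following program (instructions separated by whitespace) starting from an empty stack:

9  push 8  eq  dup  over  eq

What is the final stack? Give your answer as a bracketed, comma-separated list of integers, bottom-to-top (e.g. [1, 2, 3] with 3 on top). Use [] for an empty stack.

Answer: [0, 1]

Derivation:
After 'push 9': [9]
After 'push 8': [9, 8]
After 'eq': [0]
After 'dup': [0, 0]
After 'over': [0, 0, 0]
After 'eq': [0, 1]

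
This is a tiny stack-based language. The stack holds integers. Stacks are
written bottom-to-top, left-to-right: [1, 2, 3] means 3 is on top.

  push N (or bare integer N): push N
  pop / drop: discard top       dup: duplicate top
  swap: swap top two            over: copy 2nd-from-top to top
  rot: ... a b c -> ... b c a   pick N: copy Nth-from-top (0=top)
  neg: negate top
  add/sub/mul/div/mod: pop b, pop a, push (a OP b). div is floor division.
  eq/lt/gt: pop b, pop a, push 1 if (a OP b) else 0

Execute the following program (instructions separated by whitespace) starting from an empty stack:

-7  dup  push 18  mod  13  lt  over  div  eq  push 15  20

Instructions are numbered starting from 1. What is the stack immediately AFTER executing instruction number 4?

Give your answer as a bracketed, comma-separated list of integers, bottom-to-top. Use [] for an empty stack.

Answer: [-7, 11]

Derivation:
Step 1 ('-7'): [-7]
Step 2 ('dup'): [-7, -7]
Step 3 ('push 18'): [-7, -7, 18]
Step 4 ('mod'): [-7, 11]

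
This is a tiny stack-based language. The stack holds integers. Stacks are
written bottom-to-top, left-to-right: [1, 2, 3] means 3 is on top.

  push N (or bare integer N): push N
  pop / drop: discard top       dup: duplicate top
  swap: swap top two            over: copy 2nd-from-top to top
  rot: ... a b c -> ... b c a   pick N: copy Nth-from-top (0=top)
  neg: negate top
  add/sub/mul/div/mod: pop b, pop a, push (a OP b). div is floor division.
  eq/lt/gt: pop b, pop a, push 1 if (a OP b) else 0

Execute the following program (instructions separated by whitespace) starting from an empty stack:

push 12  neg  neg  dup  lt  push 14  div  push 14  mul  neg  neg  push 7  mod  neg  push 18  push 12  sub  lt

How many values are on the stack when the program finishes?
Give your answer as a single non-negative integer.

After 'push 12': stack = [12] (depth 1)
After 'neg': stack = [-12] (depth 1)
After 'neg': stack = [12] (depth 1)
After 'dup': stack = [12, 12] (depth 2)
After 'lt': stack = [0] (depth 1)
After 'push 14': stack = [0, 14] (depth 2)
After 'div': stack = [0] (depth 1)
After 'push 14': stack = [0, 14] (depth 2)
After 'mul': stack = [0] (depth 1)
After 'neg': stack = [0] (depth 1)
After 'neg': stack = [0] (depth 1)
After 'push 7': stack = [0, 7] (depth 2)
After 'mod': stack = [0] (depth 1)
After 'neg': stack = [0] (depth 1)
After 'push 18': stack = [0, 18] (depth 2)
After 'push 12': stack = [0, 18, 12] (depth 3)
After 'sub': stack = [0, 6] (depth 2)
After 'lt': stack = [1] (depth 1)

Answer: 1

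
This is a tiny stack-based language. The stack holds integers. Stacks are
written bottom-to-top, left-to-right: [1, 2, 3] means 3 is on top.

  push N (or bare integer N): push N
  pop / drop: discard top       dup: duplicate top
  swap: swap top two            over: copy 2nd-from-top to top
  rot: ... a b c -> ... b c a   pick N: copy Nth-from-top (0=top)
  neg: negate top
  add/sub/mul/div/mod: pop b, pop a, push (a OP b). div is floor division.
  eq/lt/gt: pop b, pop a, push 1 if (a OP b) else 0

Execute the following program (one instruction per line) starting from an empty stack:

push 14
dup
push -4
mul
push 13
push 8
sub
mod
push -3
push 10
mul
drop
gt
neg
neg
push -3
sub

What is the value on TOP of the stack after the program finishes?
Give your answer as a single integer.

After 'push 14': [14]
After 'dup': [14, 14]
After 'push -4': [14, 14, -4]
After 'mul': [14, -56]
After 'push 13': [14, -56, 13]
After 'push 8': [14, -56, 13, 8]
After 'sub': [14, -56, 5]
After 'mod': [14, 4]
After 'push -3': [14, 4, -3]
After 'push 10': [14, 4, -3, 10]
After 'mul': [14, 4, -30]
After 'drop': [14, 4]
After 'gt': [1]
After 'neg': [-1]
After 'neg': [1]
After 'push -3': [1, -3]
After 'sub': [4]

Answer: 4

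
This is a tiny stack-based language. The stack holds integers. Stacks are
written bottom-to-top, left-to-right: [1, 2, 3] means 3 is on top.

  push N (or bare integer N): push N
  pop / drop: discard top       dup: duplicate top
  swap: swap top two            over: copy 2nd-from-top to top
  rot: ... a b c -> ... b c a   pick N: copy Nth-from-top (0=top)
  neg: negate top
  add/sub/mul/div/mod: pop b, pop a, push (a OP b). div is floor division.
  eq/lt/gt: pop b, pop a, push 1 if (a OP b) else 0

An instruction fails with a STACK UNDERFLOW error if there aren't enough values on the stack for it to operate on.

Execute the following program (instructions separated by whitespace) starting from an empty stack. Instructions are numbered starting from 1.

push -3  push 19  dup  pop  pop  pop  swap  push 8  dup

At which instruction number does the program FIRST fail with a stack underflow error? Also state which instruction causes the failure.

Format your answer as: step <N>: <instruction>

Step 1 ('push -3'): stack = [-3], depth = 1
Step 2 ('push 19'): stack = [-3, 19], depth = 2
Step 3 ('dup'): stack = [-3, 19, 19], depth = 3
Step 4 ('pop'): stack = [-3, 19], depth = 2
Step 5 ('pop'): stack = [-3], depth = 1
Step 6 ('pop'): stack = [], depth = 0
Step 7 ('swap'): needs 2 value(s) but depth is 0 — STACK UNDERFLOW

Answer: step 7: swap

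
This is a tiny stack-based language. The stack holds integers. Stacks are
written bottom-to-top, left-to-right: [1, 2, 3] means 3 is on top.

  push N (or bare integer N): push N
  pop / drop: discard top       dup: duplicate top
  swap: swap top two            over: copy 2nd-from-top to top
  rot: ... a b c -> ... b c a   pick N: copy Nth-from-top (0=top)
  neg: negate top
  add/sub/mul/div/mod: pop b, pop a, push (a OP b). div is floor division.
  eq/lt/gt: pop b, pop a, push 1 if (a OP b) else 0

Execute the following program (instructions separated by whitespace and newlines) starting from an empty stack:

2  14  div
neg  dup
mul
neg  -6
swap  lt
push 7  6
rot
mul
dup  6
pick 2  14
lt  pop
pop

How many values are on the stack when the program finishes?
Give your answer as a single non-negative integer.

After 'push 2': stack = [2] (depth 1)
After 'push 14': stack = [2, 14] (depth 2)
After 'div': stack = [0] (depth 1)
After 'neg': stack = [0] (depth 1)
After 'dup': stack = [0, 0] (depth 2)
After 'mul': stack = [0] (depth 1)
After 'neg': stack = [0] (depth 1)
After 'push -6': stack = [0, -6] (depth 2)
After 'swap': stack = [-6, 0] (depth 2)
After 'lt': stack = [1] (depth 1)
  ...
After 'push 6': stack = [1, 7, 6] (depth 3)
After 'rot': stack = [7, 6, 1] (depth 3)
After 'mul': stack = [7, 6] (depth 2)
After 'dup': stack = [7, 6, 6] (depth 3)
After 'push 6': stack = [7, 6, 6, 6] (depth 4)
After 'pick 2': stack = [7, 6, 6, 6, 6] (depth 5)
After 'push 14': stack = [7, 6, 6, 6, 6, 14] (depth 6)
After 'lt': stack = [7, 6, 6, 6, 1] (depth 5)
After 'pop': stack = [7, 6, 6, 6] (depth 4)
After 'pop': stack = [7, 6, 6] (depth 3)

Answer: 3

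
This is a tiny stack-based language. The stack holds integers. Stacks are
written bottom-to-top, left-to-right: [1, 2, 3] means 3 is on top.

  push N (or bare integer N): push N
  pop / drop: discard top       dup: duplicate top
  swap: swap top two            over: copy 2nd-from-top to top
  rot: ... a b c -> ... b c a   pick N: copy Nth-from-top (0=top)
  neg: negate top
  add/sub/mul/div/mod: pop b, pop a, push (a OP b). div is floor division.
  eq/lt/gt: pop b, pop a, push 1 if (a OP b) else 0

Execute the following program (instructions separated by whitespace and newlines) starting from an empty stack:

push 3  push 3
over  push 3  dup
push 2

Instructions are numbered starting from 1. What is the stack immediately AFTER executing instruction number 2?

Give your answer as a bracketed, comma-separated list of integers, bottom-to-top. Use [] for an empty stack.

Step 1 ('push 3'): [3]
Step 2 ('push 3'): [3, 3]

Answer: [3, 3]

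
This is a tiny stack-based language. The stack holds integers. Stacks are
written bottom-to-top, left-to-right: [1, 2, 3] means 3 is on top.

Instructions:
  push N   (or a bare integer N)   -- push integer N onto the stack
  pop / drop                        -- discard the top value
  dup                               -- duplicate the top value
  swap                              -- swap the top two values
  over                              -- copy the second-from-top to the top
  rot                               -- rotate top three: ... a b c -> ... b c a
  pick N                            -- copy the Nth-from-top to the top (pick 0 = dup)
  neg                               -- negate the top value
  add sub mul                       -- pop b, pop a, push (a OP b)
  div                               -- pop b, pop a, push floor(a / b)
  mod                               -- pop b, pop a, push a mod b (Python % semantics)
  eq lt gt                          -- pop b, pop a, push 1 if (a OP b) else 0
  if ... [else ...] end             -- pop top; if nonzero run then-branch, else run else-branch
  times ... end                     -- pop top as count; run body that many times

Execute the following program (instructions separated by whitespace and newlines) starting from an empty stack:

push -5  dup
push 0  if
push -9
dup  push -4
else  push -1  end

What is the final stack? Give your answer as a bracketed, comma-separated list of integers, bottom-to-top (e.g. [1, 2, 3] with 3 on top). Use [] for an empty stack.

Answer: [-5, -5, -1]

Derivation:
After 'push -5': [-5]
After 'dup': [-5, -5]
After 'push 0': [-5, -5, 0]
After 'if': [-5, -5]
After 'push -1': [-5, -5, -1]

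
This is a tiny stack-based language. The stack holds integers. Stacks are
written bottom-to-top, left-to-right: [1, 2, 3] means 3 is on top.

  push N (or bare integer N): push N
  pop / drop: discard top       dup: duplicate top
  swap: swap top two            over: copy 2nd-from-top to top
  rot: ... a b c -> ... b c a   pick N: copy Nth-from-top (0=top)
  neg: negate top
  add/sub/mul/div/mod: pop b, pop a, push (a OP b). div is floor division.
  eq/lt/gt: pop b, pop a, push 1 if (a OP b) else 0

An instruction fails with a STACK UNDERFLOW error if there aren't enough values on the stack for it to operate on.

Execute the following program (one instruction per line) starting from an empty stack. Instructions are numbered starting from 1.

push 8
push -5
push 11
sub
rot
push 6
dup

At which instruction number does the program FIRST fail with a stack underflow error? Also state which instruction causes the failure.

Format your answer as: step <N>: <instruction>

Step 1 ('push 8'): stack = [8], depth = 1
Step 2 ('push -5'): stack = [8, -5], depth = 2
Step 3 ('push 11'): stack = [8, -5, 11], depth = 3
Step 4 ('sub'): stack = [8, -16], depth = 2
Step 5 ('rot'): needs 3 value(s) but depth is 2 — STACK UNDERFLOW

Answer: step 5: rot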